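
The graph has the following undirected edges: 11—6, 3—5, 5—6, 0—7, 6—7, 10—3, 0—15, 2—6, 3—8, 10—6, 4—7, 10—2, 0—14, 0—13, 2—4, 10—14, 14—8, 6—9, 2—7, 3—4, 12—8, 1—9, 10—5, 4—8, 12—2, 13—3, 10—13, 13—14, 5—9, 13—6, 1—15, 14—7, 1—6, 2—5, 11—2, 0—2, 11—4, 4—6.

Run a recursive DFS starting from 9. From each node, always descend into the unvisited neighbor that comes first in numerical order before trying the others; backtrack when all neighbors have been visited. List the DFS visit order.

9, 1, 6, 2, 0, 7, 4, 3, 5, 10, 13, 14, 8, 12, 11, 15

Visit 9
9 → 1
1 → 6
6 → 2
2 → 0
0 → 7
7 → 4
4 → 3
3 → 5
5 → 10
10 → 13
13 → 14
14 → 8
8 → 12
4 → 11
0 → 15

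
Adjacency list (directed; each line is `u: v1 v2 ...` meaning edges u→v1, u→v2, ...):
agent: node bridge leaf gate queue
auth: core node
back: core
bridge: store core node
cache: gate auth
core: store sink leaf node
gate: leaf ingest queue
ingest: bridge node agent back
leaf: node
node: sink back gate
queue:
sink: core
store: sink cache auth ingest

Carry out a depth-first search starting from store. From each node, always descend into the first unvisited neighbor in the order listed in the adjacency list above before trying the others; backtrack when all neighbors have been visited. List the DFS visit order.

Visit store
store → sink
sink → core
core → leaf
leaf → node
node → back
node → gate
gate → ingest
ingest → bridge
ingest → agent
agent → queue
store → cache
cache → auth

store sink core leaf node back gate ingest bridge agent queue cache auth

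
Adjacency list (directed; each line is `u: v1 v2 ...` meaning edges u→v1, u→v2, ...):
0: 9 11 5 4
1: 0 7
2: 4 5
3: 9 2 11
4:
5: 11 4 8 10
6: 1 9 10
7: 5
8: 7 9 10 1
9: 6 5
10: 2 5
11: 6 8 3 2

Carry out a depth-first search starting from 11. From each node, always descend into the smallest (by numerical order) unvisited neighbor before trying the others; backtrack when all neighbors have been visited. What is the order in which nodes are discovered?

11, 2, 4, 5, 8, 1, 0, 9, 6, 10, 7, 3

Visit 11
11 → 2
2 → 4
2 → 5
5 → 8
8 → 1
1 → 0
0 → 9
9 → 6
6 → 10
1 → 7
11 → 3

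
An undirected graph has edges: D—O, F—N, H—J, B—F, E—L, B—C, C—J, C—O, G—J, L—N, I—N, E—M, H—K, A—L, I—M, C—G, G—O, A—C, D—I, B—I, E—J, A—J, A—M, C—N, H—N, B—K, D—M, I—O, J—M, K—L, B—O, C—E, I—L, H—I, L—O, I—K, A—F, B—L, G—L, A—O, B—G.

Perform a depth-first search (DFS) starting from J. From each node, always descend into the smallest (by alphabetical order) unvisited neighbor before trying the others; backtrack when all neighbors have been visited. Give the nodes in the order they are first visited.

J → A → C → B → F → N → H → I → D → M → E → L → G → O → K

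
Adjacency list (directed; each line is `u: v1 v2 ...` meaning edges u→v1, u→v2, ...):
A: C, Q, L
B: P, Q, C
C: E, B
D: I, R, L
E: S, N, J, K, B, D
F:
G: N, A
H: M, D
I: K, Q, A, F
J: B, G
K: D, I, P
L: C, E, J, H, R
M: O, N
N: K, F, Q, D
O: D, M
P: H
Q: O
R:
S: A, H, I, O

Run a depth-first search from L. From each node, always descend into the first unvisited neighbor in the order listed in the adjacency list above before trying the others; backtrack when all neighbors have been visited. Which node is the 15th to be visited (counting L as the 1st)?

Visit L
L → C
C → E
E → S
S → A
A → Q
Q → O
O → D
D → I
I → K
K → P
P → H
H → M
M → N
N → F
D → R
E → J
J → B
J → G

Visit order: L, C, E, S, A, Q, O, D, I, K, P, H, M, N, F, R, J, B, G

F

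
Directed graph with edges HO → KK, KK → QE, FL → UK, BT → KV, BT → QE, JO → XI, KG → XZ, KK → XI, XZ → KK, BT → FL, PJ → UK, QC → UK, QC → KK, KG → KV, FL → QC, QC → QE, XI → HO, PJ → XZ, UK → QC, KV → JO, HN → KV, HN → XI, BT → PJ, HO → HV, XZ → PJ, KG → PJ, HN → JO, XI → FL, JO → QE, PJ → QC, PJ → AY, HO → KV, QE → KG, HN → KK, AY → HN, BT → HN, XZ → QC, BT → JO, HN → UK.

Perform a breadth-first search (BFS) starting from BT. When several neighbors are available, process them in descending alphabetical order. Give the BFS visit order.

BT, QE, PJ, KV, JO, HN, FL, KG, XZ, UK, QC, AY, XI, KK, HO, HV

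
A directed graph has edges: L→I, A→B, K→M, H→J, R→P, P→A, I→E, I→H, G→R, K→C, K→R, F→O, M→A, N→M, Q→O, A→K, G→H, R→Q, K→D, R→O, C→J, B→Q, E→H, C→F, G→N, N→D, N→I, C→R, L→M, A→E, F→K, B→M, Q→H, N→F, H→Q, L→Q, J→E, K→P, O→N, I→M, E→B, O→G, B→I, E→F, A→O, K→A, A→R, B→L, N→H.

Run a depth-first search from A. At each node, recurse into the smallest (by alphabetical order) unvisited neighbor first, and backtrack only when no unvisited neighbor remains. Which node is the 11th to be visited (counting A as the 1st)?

G

Visit A
A → B
B → I
I → E
E → F
F → K
K → C
C → J
C → R
R → O
O → G
G → H
H → Q
G → N
N → D
N → M
R → P
B → L

Visit order: A, B, I, E, F, K, C, J, R, O, G, H, Q, N, D, M, P, L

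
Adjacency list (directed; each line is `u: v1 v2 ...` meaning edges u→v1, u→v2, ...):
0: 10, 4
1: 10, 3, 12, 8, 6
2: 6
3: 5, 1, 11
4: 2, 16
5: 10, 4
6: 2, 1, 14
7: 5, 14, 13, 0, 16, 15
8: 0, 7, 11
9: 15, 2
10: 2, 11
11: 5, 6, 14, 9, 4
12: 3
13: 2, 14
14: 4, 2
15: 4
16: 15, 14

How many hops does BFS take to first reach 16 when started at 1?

3

Level 0: 1
Level 1: 3, 6, 8, 10, 12
Level 2: 0, 2, 5, 7, 11, 14
Level 3: 4, 9, 13, 15, 16
16 first appears at level 3.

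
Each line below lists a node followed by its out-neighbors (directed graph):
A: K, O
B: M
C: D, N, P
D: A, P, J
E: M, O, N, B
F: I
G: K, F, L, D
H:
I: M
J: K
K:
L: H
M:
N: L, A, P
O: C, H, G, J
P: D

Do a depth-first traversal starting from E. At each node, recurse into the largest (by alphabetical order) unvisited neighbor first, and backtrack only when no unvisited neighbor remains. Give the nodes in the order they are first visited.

E, O, J, K, H, G, L, F, I, M, D, P, A, C, N, B

Visit E
E → O
O → J
J → K
O → H
O → G
G → L
G → F
F → I
I → M
G → D
D → P
D → A
O → C
C → N
E → B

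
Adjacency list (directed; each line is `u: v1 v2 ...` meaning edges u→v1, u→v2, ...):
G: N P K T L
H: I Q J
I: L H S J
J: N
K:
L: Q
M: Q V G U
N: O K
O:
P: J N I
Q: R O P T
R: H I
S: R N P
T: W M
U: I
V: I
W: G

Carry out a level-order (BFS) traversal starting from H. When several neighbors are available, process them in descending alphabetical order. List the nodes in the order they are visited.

H, Q, J, I, T, R, P, O, N, S, L, W, M, K, G, V, U

Visit H; enqueue Q, J, I → queue [Q, J, I]
Visit Q; enqueue T, R, P, O → queue [J, I, T, R, P, O]
Visit J; enqueue N → queue [I, T, R, P, O, N]
Visit I; enqueue S, L → queue [T, R, P, O, N, S, L]
Visit T; enqueue W, M → queue [R, P, O, N, S, L, W, M]
Visit R → queue [P, O, N, S, L, W, M]
Visit P → queue [O, N, S, L, W, M]
Visit O → queue [N, S, L, W, M]
Visit N; enqueue K → queue [S, L, W, M, K]
Visit S → queue [L, W, M, K]
Visit L → queue [W, M, K]
Visit W; enqueue G → queue [M, K, G]
Visit M; enqueue V, U → queue [K, G, V, U]
Visit K → queue [G, V, U]
Visit G → queue [V, U]
Visit V → queue [U]
Visit U → queue []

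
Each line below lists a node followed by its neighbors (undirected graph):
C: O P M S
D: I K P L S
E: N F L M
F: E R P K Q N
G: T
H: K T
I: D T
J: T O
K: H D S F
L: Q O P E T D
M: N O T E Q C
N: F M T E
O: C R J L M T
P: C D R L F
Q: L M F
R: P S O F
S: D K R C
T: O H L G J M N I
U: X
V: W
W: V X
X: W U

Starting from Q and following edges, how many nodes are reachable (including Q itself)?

18

BFS from Q visits: Q, F, L, M, E, K, N, P, R, D, O, T, C, H, S, I, J, G
Reachable nodes: 18 of 22 total.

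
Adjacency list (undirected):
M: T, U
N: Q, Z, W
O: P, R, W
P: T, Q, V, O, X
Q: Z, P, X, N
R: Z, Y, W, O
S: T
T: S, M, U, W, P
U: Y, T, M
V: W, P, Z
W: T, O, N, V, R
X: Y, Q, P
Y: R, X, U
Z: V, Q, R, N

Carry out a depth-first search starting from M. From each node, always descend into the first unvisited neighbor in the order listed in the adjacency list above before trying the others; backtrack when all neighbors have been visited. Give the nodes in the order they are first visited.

Visit M
M → T
T → S
T → U
U → Y
Y → R
R → Z
Z → V
V → W
W → O
O → P
P → Q
Q → X
Q → N

M → T → S → U → Y → R → Z → V → W → O → P → Q → X → N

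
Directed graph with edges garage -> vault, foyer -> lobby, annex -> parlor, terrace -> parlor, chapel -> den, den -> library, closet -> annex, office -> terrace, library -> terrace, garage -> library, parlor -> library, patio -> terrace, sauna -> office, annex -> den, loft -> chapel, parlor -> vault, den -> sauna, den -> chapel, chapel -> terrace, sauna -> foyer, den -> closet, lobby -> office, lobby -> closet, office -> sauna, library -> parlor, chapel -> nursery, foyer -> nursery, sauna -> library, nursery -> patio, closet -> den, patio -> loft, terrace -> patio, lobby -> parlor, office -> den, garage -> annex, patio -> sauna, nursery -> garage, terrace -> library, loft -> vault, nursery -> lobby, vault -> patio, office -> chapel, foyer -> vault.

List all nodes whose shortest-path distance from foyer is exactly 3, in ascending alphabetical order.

annex, chapel, den, library, loft, sauna, terrace

Level 0: foyer
Level 1: lobby, nursery, vault
Level 2: closet, garage, office, parlor, patio
Level 3: annex, chapel, den, library, loft, sauna, terrace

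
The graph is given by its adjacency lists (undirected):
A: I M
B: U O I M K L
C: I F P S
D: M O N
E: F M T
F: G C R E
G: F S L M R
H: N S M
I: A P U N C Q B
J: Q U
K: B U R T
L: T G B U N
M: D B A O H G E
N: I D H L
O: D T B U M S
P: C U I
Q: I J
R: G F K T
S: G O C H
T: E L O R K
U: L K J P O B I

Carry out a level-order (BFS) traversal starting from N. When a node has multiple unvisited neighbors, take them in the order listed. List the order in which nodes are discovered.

Visit N; enqueue I, D, H, L → queue [I, D, H, L]
Visit I; enqueue A, P, U, C, Q, B → queue [D, H, L, A, P, U, C, Q, B]
Visit D; enqueue M, O → queue [H, L, A, P, U, C, Q, B, M, O]
Visit H; enqueue S → queue [L, A, P, U, C, Q, B, M, O, S]
Visit L; enqueue T, G → queue [A, P, U, C, Q, B, M, O, S, T, G]
Visit A → queue [P, U, C, Q, B, M, O, S, T, G]
Visit P → queue [U, C, Q, B, M, O, S, T, G]
Visit U; enqueue K, J → queue [C, Q, B, M, O, S, T, G, K, J]
Visit C; enqueue F → queue [Q, B, M, O, S, T, G, K, J, F]
Visit Q → queue [B, M, O, S, T, G, K, J, F]
Visit B → queue [M, O, S, T, G, K, J, F]
Visit M; enqueue E → queue [O, S, T, G, K, J, F, E]
Visit O → queue [S, T, G, K, J, F, E]
Visit S → queue [T, G, K, J, F, E]
Visit T; enqueue R → queue [G, K, J, F, E, R]
Visit G → queue [K, J, F, E, R]
Visit K → queue [J, F, E, R]
Visit J → queue [F, E, R]
Visit F → queue [E, R]
Visit E → queue [R]
Visit R → queue []

N → I → D → H → L → A → P → U → C → Q → B → M → O → S → T → G → K → J → F → E → R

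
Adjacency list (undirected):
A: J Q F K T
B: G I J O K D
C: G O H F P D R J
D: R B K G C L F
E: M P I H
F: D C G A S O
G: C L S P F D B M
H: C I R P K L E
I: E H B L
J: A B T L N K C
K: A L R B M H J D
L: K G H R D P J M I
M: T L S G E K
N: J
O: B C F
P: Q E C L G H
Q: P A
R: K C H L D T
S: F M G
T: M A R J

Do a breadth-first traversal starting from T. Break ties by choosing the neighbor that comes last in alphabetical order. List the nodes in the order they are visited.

T → R → M → J → A → L → K → H → D → C → S → G → E → N → B → Q → F → P → I → O

Visit T; enqueue R, M, J, A → queue [R, M, J, A]
Visit R; enqueue L, K, H, D, C → queue [M, J, A, L, K, H, D, C]
Visit M; enqueue S, G, E → queue [J, A, L, K, H, D, C, S, G, E]
Visit J; enqueue N, B → queue [A, L, K, H, D, C, S, G, E, N, B]
Visit A; enqueue Q, F → queue [L, K, H, D, C, S, G, E, N, B, Q, F]
Visit L; enqueue P, I → queue [K, H, D, C, S, G, E, N, B, Q, F, P, I]
Visit K → queue [H, D, C, S, G, E, N, B, Q, F, P, I]
Visit H → queue [D, C, S, G, E, N, B, Q, F, P, I]
Visit D → queue [C, S, G, E, N, B, Q, F, P, I]
Visit C; enqueue O → queue [S, G, E, N, B, Q, F, P, I, O]
Visit S → queue [G, E, N, B, Q, F, P, I, O]
Visit G → queue [E, N, B, Q, F, P, I, O]
Visit E → queue [N, B, Q, F, P, I, O]
Visit N → queue [B, Q, F, P, I, O]
Visit B → queue [Q, F, P, I, O]
Visit Q → queue [F, P, I, O]
Visit F → queue [P, I, O]
Visit P → queue [I, O]
Visit I → queue [O]
Visit O → queue []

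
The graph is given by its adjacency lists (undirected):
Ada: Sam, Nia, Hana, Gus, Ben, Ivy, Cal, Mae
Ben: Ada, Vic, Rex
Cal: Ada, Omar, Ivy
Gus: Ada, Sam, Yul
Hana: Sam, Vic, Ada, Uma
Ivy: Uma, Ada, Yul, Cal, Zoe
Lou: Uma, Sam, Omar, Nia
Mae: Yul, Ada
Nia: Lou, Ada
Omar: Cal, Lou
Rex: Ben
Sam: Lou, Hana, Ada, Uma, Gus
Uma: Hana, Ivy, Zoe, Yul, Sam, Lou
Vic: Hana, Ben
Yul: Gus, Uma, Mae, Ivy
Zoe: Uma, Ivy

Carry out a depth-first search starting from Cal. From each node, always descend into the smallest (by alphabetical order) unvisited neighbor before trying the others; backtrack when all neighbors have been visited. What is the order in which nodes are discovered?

Visit Cal
Cal → Ada
Ada → Ben
Ben → Rex
Ben → Vic
Vic → Hana
Hana → Sam
Sam → Gus
Gus → Yul
Yul → Ivy
Ivy → Uma
Uma → Lou
Lou → Nia
Lou → Omar
Uma → Zoe
Yul → Mae

Cal, Ada, Ben, Rex, Vic, Hana, Sam, Gus, Yul, Ivy, Uma, Lou, Nia, Omar, Zoe, Mae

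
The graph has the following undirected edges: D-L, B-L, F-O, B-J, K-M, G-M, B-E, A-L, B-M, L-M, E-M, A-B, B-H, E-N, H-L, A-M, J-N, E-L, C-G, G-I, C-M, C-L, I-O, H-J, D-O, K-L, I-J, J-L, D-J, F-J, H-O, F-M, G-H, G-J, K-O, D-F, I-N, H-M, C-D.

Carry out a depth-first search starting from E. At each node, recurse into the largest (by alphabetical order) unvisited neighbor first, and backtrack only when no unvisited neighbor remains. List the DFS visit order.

E N J L M K O I G H B A C D F

Visit E
E → N
N → J
J → L
L → M
M → K
K → O
O → I
I → G
G → H
H → B
B → A
G → C
C → D
D → F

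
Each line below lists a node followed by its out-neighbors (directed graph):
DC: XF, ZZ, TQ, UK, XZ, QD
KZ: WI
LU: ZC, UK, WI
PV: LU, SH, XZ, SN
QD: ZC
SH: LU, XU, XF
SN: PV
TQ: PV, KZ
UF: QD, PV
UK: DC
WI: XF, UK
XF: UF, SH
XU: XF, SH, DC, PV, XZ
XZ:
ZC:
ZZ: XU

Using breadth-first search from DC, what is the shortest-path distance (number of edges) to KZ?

2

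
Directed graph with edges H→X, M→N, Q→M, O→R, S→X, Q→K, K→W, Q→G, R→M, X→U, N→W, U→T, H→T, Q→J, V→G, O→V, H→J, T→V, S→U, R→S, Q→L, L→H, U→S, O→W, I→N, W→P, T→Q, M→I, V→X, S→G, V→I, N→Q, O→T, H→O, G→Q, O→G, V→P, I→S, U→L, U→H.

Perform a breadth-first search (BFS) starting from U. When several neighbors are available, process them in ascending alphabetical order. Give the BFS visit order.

U, H, L, S, T, J, O, X, G, Q, V, R, W, K, M, I, P, N

Visit U; enqueue H, L, S, T → queue [H, L, S, T]
Visit H; enqueue J, O, X → queue [L, S, T, J, O, X]
Visit L → queue [S, T, J, O, X]
Visit S; enqueue G → queue [T, J, O, X, G]
Visit T; enqueue Q, V → queue [J, O, X, G, Q, V]
Visit J → queue [O, X, G, Q, V]
Visit O; enqueue R, W → queue [X, G, Q, V, R, W]
Visit X → queue [G, Q, V, R, W]
Visit G → queue [Q, V, R, W]
Visit Q; enqueue K, M → queue [V, R, W, K, M]
Visit V; enqueue I, P → queue [R, W, K, M, I, P]
Visit R → queue [W, K, M, I, P]
Visit W → queue [K, M, I, P]
Visit K → queue [M, I, P]
Visit M; enqueue N → queue [I, P, N]
Visit I → queue [P, N]
Visit P → queue [N]
Visit N → queue []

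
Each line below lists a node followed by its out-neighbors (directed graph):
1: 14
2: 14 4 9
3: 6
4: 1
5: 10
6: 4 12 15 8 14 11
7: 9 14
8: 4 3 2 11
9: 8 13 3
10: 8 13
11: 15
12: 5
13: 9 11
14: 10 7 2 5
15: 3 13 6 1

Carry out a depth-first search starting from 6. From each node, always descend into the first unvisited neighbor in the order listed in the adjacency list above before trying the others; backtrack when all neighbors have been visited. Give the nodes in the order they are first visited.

Visit 6
6 → 4
4 → 1
1 → 14
14 → 10
10 → 8
8 → 3
8 → 2
2 → 9
9 → 13
13 → 11
11 → 15
14 → 7
14 → 5
6 → 12

6 -> 4 -> 1 -> 14 -> 10 -> 8 -> 3 -> 2 -> 9 -> 13 -> 11 -> 15 -> 7 -> 5 -> 12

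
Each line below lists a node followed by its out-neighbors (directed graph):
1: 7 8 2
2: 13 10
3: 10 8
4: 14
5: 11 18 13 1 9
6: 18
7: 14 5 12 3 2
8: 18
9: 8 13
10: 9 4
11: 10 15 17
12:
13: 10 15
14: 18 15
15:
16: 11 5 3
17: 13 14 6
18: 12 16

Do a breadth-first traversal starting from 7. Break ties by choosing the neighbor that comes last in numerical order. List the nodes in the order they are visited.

Visit 7; enqueue 14, 12, 5, 3, 2 → queue [14, 12, 5, 3, 2]
Visit 14; enqueue 18, 15 → queue [12, 5, 3, 2, 18, 15]
Visit 12 → queue [5, 3, 2, 18, 15]
Visit 5; enqueue 13, 11, 9, 1 → queue [3, 2, 18, 15, 13, 11, 9, 1]
Visit 3; enqueue 10, 8 → queue [2, 18, 15, 13, 11, 9, 1, 10, 8]
Visit 2 → queue [18, 15, 13, 11, 9, 1, 10, 8]
Visit 18; enqueue 16 → queue [15, 13, 11, 9, 1, 10, 8, 16]
Visit 15 → queue [13, 11, 9, 1, 10, 8, 16]
Visit 13 → queue [11, 9, 1, 10, 8, 16]
Visit 11; enqueue 17 → queue [9, 1, 10, 8, 16, 17]
Visit 9 → queue [1, 10, 8, 16, 17]
Visit 1 → queue [10, 8, 16, 17]
Visit 10; enqueue 4 → queue [8, 16, 17, 4]
Visit 8 → queue [16, 17, 4]
Visit 16 → queue [17, 4]
Visit 17; enqueue 6 → queue [4, 6]
Visit 4 → queue [6]
Visit 6 → queue []

7 -> 14 -> 12 -> 5 -> 3 -> 2 -> 18 -> 15 -> 13 -> 11 -> 9 -> 1 -> 10 -> 8 -> 16 -> 17 -> 4 -> 6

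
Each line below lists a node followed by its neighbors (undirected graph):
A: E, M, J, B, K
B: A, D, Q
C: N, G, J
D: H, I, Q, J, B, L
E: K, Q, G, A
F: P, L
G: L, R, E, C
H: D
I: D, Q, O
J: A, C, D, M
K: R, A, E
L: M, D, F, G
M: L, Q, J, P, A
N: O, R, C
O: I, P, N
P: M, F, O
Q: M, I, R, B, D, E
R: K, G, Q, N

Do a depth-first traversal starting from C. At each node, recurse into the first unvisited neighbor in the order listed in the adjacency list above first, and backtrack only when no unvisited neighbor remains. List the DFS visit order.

Visit C
C → N
N → O
O → I
I → D
D → H
D → Q
Q → M
M → L
L → F
F → P
L → G
G → R
R → K
K → A
A → E
A → J
A → B

C, N, O, I, D, H, Q, M, L, F, P, G, R, K, A, E, J, B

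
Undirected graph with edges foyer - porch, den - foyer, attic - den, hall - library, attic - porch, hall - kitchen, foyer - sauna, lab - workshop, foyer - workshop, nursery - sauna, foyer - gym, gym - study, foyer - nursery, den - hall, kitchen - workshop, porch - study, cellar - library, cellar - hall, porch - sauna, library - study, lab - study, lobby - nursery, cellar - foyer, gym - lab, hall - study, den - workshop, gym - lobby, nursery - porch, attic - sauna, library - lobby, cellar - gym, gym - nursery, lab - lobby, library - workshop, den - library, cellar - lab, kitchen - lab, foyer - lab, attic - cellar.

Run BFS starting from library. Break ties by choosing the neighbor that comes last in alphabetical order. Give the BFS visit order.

library, workshop, study, lobby, hall, den, cellar, lab, kitchen, foyer, porch, gym, nursery, attic, sauna

Visit library; enqueue workshop, study, lobby, hall, den, cellar → queue [workshop, study, lobby, hall, den, cellar]
Visit workshop; enqueue lab, kitchen, foyer → queue [study, lobby, hall, den, cellar, lab, kitchen, foyer]
Visit study; enqueue porch, gym → queue [lobby, hall, den, cellar, lab, kitchen, foyer, porch, gym]
Visit lobby; enqueue nursery → queue [hall, den, cellar, lab, kitchen, foyer, porch, gym, nursery]
Visit hall → queue [den, cellar, lab, kitchen, foyer, porch, gym, nursery]
Visit den; enqueue attic → queue [cellar, lab, kitchen, foyer, porch, gym, nursery, attic]
Visit cellar → queue [lab, kitchen, foyer, porch, gym, nursery, attic]
Visit lab → queue [kitchen, foyer, porch, gym, nursery, attic]
Visit kitchen → queue [foyer, porch, gym, nursery, attic]
Visit foyer; enqueue sauna → queue [porch, gym, nursery, attic, sauna]
Visit porch → queue [gym, nursery, attic, sauna]
Visit gym → queue [nursery, attic, sauna]
Visit nursery → queue [attic, sauna]
Visit attic → queue [sauna]
Visit sauna → queue []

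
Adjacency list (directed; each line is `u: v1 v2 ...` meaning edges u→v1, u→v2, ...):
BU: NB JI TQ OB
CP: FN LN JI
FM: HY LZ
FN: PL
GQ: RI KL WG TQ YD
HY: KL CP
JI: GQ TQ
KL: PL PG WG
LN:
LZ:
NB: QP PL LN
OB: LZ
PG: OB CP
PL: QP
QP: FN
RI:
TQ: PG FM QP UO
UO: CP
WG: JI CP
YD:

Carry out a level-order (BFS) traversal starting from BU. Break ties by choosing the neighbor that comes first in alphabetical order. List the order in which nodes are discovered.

BU -> JI -> NB -> OB -> TQ -> GQ -> LN -> PL -> QP -> LZ -> FM -> PG -> UO -> KL -> RI -> WG -> YD -> FN -> HY -> CP

Visit BU; enqueue JI, NB, OB, TQ → queue [JI, NB, OB, TQ]
Visit JI; enqueue GQ → queue [NB, OB, TQ, GQ]
Visit NB; enqueue LN, PL, QP → queue [OB, TQ, GQ, LN, PL, QP]
Visit OB; enqueue LZ → queue [TQ, GQ, LN, PL, QP, LZ]
Visit TQ; enqueue FM, PG, UO → queue [GQ, LN, PL, QP, LZ, FM, PG, UO]
Visit GQ; enqueue KL, RI, WG, YD → queue [LN, PL, QP, LZ, FM, PG, UO, KL, RI, WG, YD]
Visit LN → queue [PL, QP, LZ, FM, PG, UO, KL, RI, WG, YD]
Visit PL → queue [QP, LZ, FM, PG, UO, KL, RI, WG, YD]
Visit QP; enqueue FN → queue [LZ, FM, PG, UO, KL, RI, WG, YD, FN]
Visit LZ → queue [FM, PG, UO, KL, RI, WG, YD, FN]
Visit FM; enqueue HY → queue [PG, UO, KL, RI, WG, YD, FN, HY]
Visit PG; enqueue CP → queue [UO, KL, RI, WG, YD, FN, HY, CP]
Visit UO → queue [KL, RI, WG, YD, FN, HY, CP]
Visit KL → queue [RI, WG, YD, FN, HY, CP]
Visit RI → queue [WG, YD, FN, HY, CP]
Visit WG → queue [YD, FN, HY, CP]
Visit YD → queue [FN, HY, CP]
Visit FN → queue [HY, CP]
Visit HY → queue [CP]
Visit CP → queue []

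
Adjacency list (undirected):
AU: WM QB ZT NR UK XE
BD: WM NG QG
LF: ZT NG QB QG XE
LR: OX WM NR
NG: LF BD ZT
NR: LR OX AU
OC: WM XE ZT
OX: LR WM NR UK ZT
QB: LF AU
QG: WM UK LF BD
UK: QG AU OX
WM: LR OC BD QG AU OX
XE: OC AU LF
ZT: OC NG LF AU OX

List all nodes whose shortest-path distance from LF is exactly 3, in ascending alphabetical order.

Level 0: LF
Level 1: NG, QB, QG, XE, ZT
Level 2: AU, BD, OC, OX, UK, WM
Level 3: LR, NR

LR, NR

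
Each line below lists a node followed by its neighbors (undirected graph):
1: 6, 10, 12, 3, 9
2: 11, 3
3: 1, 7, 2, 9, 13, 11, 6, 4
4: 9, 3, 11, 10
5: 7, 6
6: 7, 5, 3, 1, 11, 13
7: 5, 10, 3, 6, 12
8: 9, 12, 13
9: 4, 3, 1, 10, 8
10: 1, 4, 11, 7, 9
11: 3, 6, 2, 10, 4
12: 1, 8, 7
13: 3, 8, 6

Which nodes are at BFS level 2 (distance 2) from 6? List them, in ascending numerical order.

Level 0: 6
Level 1: 1, 3, 5, 7, 11, 13
Level 2: 2, 4, 8, 9, 10, 12

2, 4, 8, 9, 10, 12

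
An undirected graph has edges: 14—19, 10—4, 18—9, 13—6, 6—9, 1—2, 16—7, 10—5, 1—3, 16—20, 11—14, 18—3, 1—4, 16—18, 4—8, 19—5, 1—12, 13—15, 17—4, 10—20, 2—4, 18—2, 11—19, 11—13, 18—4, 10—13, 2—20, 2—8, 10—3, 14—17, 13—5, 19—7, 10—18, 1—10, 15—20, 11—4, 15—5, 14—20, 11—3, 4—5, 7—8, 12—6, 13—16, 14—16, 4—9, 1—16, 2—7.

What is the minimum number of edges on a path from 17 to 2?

2

Level 0: 17
Level 1: 4, 14
Level 2: 1, 2, 5, 8, 9, 10, 11, 16, 18, 19, 20
Level 3: 3, 6, 7, 12, 13, 15
2 first appears at level 2.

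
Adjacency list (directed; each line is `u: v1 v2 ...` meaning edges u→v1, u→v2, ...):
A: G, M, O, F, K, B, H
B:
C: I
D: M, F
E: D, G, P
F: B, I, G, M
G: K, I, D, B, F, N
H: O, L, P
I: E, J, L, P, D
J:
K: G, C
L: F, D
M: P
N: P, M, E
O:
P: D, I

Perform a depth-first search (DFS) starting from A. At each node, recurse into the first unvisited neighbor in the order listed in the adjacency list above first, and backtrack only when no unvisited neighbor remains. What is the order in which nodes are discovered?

A, G, K, C, I, E, D, M, P, F, B, J, L, N, O, H

Visit A
A → G
G → K
K → C
C → I
I → E
E → D
D → M
M → P
D → F
F → B
I → J
I → L
G → N
A → O
A → H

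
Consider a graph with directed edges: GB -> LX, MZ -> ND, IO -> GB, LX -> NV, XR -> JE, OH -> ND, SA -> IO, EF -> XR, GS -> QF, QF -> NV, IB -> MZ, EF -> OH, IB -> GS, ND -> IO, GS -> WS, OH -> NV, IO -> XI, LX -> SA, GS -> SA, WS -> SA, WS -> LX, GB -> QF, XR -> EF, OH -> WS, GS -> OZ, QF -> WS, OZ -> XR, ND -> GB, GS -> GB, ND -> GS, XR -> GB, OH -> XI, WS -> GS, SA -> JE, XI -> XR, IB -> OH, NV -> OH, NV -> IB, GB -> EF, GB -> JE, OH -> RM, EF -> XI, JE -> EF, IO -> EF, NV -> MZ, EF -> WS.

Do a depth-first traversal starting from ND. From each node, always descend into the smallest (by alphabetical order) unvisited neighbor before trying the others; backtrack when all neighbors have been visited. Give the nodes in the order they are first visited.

ND → GB → EF → OH → NV → IB → GS → OZ → XR → JE → QF → WS → LX → SA → IO → XI → MZ → RM

Visit ND
ND → GB
GB → EF
EF → OH
OH → NV
NV → IB
IB → GS
GS → OZ
OZ → XR
XR → JE
GS → QF
QF → WS
WS → LX
LX → SA
SA → IO
IO → XI
IB → MZ
OH → RM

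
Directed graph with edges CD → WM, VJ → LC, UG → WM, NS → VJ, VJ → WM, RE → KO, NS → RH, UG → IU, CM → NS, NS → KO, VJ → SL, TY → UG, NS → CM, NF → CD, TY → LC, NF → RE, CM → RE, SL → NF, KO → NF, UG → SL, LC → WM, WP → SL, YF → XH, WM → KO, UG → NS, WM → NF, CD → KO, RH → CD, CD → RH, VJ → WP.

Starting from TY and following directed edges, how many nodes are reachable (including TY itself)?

BFS from TY visits: TY, LC, UG, WM, IU, NS, SL, KO, NF, CM, RH, VJ, CD, RE, WP
Reachable nodes: 15 of 17 total.

15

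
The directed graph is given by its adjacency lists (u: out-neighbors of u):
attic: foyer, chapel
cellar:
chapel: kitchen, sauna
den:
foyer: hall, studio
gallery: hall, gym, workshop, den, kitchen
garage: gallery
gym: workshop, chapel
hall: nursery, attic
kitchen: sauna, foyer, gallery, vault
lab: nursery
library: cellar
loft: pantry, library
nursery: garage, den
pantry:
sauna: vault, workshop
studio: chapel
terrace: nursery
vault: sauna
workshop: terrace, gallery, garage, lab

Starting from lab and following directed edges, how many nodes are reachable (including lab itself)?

BFS from lab visits: lab, nursery, garage, den, gallery, hall, gym, workshop, kitchen, attic, chapel, terrace, sauna, foyer, vault, studio
Reachable nodes: 16 of 20 total.

16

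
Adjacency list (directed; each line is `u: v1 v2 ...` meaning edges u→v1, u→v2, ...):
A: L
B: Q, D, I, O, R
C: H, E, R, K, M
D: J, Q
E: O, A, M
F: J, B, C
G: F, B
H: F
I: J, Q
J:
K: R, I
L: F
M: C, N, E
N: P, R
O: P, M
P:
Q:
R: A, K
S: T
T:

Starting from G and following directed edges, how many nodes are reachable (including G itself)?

BFS from G visits: G, F, B, J, C, Q, D, I, O, R, H, E, K, M, P, A, N, L
Reachable nodes: 18 of 20 total.

18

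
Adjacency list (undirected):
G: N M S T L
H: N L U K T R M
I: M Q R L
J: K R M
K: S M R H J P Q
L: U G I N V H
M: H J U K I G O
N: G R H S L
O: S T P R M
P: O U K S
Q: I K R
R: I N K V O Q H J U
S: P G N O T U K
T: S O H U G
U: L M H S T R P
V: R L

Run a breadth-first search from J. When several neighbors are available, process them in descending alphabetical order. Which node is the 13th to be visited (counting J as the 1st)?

Visit J; enqueue R, M, K → queue [R, M, K]
Visit R; enqueue V, U, Q, O, N, I, H → queue [M, K, V, U, Q, O, N, I, H]
Visit M; enqueue G → queue [K, V, U, Q, O, N, I, H, G]
Visit K; enqueue S, P → queue [V, U, Q, O, N, I, H, G, S, P]
Visit V; enqueue L → queue [U, Q, O, N, I, H, G, S, P, L]
Visit U; enqueue T → queue [Q, O, N, I, H, G, S, P, L, T]
Visit Q → queue [O, N, I, H, G, S, P, L, T]
Visit O → queue [N, I, H, G, S, P, L, T]
Visit N → queue [I, H, G, S, P, L, T]
Visit I → queue [H, G, S, P, L, T]
Visit H → queue [G, S, P, L, T]
Visit G → queue [S, P, L, T]
Visit S → queue [P, L, T]
Visit P → queue [L, T]
Visit L → queue [T]
Visit T → queue []

Visit order: J, R, M, K, V, U, Q, O, N, I, H, G, S, P, L, T

S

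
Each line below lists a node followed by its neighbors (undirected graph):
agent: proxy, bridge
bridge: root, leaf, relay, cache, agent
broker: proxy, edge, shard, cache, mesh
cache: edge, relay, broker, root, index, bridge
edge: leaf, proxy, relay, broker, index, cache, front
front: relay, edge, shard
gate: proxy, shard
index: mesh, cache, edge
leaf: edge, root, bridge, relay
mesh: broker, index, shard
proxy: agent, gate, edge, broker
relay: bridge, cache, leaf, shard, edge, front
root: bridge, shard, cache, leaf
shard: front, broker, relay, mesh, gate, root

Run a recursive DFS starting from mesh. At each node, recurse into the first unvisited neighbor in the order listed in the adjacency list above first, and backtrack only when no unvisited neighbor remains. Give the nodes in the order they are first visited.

Visit mesh
mesh → broker
broker → proxy
proxy → agent
agent → bridge
bridge → root
root → shard
shard → front
front → relay
relay → cache
cache → edge
edge → leaf
edge → index
shard → gate

mesh, broker, proxy, agent, bridge, root, shard, front, relay, cache, edge, leaf, index, gate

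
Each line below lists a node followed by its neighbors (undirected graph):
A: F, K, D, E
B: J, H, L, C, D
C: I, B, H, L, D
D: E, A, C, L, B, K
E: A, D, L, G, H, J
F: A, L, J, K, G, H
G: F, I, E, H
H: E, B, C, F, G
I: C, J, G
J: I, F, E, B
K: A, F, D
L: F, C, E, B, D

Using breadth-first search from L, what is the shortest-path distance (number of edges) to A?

Level 0: L
Level 1: B, C, D, E, F
Level 2: A, G, H, I, J, K
A first appears at level 2.

2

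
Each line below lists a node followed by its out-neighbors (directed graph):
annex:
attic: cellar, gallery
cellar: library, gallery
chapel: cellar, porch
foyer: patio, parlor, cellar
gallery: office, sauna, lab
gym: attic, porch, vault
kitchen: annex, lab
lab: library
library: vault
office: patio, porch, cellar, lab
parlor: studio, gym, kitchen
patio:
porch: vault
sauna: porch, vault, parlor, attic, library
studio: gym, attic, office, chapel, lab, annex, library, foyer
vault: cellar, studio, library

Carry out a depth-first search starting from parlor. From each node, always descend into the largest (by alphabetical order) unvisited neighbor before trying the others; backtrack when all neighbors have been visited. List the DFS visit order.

Visit parlor
parlor → studio
studio → office
office → porch
porch → vault
vault → library
vault → cellar
cellar → gallery
gallery → sauna
sauna → attic
gallery → lab
office → patio
studio → gym
studio → foyer
studio → chapel
studio → annex
parlor → kitchen

parlor → studio → office → porch → vault → library → cellar → gallery → sauna → attic → lab → patio → gym → foyer → chapel → annex → kitchen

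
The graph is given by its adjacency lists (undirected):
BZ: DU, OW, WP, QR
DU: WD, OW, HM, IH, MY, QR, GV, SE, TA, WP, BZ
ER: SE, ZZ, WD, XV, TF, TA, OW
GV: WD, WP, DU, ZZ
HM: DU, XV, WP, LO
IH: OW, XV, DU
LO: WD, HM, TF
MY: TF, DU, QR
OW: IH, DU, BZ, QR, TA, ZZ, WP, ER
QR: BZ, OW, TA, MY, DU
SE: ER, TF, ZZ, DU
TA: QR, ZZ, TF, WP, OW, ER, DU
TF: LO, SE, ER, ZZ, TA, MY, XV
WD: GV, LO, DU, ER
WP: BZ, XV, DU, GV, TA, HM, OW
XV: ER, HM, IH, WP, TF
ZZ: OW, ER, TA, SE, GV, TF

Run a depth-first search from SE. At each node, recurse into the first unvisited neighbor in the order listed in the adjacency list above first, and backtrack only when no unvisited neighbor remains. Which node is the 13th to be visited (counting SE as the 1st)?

Visit SE
SE → ER
ER → ZZ
ZZ → OW
OW → IH
IH → XV
XV → HM
HM → DU
DU → WD
WD → GV
GV → WP
WP → BZ
BZ → QR
QR → TA
TA → TF
TF → LO
TF → MY

Visit order: SE, ER, ZZ, OW, IH, XV, HM, DU, WD, GV, WP, BZ, QR, TA, TF, LO, MY

QR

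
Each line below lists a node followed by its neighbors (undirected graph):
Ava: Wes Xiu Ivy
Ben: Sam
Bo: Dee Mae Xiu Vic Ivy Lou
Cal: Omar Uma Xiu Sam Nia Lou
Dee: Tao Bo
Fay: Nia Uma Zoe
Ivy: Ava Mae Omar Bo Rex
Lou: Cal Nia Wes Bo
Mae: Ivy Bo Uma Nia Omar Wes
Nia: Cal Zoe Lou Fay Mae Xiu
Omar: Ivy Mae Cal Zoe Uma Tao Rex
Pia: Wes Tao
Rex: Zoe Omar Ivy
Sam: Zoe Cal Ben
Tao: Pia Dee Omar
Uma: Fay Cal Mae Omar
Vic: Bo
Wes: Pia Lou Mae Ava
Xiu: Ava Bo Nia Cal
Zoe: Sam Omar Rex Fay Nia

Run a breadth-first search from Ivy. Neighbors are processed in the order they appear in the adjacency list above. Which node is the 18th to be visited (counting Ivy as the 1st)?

Fay

Visit Ivy; enqueue Ava, Mae, Omar, Bo, Rex → queue [Ava, Mae, Omar, Bo, Rex]
Visit Ava; enqueue Wes, Xiu → queue [Mae, Omar, Bo, Rex, Wes, Xiu]
Visit Mae; enqueue Uma, Nia → queue [Omar, Bo, Rex, Wes, Xiu, Uma, Nia]
Visit Omar; enqueue Cal, Zoe, Tao → queue [Bo, Rex, Wes, Xiu, Uma, Nia, Cal, Zoe, Tao]
Visit Bo; enqueue Dee, Vic, Lou → queue [Rex, Wes, Xiu, Uma, Nia, Cal, Zoe, Tao, Dee, Vic, Lou]
Visit Rex → queue [Wes, Xiu, Uma, Nia, Cal, Zoe, Tao, Dee, Vic, Lou]
Visit Wes; enqueue Pia → queue [Xiu, Uma, Nia, Cal, Zoe, Tao, Dee, Vic, Lou, Pia]
Visit Xiu → queue [Uma, Nia, Cal, Zoe, Tao, Dee, Vic, Lou, Pia]
Visit Uma; enqueue Fay → queue [Nia, Cal, Zoe, Tao, Dee, Vic, Lou, Pia, Fay]
Visit Nia → queue [Cal, Zoe, Tao, Dee, Vic, Lou, Pia, Fay]
Visit Cal; enqueue Sam → queue [Zoe, Tao, Dee, Vic, Lou, Pia, Fay, Sam]
Visit Zoe → queue [Tao, Dee, Vic, Lou, Pia, Fay, Sam]
Visit Tao → queue [Dee, Vic, Lou, Pia, Fay, Sam]
Visit Dee → queue [Vic, Lou, Pia, Fay, Sam]
Visit Vic → queue [Lou, Pia, Fay, Sam]
Visit Lou → queue [Pia, Fay, Sam]
Visit Pia → queue [Fay, Sam]
Visit Fay → queue [Sam]
Visit Sam; enqueue Ben → queue [Ben]
Visit Ben → queue []

Visit order: Ivy, Ava, Mae, Omar, Bo, Rex, Wes, Xiu, Uma, Nia, Cal, Zoe, Tao, Dee, Vic, Lou, Pia, Fay, Sam, Ben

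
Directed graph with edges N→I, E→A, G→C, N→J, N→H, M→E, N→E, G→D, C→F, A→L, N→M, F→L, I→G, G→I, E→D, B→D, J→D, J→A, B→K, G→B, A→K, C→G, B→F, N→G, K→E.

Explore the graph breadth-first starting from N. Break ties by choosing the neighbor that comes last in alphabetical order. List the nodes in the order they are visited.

Visit N; enqueue M, J, I, H, G, E → queue [M, J, I, H, G, E]
Visit M → queue [J, I, H, G, E]
Visit J; enqueue D, A → queue [I, H, G, E, D, A]
Visit I → queue [H, G, E, D, A]
Visit H → queue [G, E, D, A]
Visit G; enqueue C, B → queue [E, D, A, C, B]
Visit E → queue [D, A, C, B]
Visit D → queue [A, C, B]
Visit A; enqueue L, K → queue [C, B, L, K]
Visit C; enqueue F → queue [B, L, K, F]
Visit B → queue [L, K, F]
Visit L → queue [K, F]
Visit K → queue [F]
Visit F → queue []

N, M, J, I, H, G, E, D, A, C, B, L, K, F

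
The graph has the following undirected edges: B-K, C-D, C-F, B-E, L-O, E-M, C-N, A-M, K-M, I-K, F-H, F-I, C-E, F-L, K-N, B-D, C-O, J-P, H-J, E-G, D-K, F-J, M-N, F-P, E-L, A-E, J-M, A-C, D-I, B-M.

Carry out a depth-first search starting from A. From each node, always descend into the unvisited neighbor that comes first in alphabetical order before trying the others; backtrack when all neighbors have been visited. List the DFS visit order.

Visit A
A → C
C → D
D → B
B → E
E → G
E → L
L → F
F → H
H → J
J → M
M → K
K → I
K → N
J → P
L → O

A → C → D → B → E → G → L → F → H → J → M → K → I → N → P → O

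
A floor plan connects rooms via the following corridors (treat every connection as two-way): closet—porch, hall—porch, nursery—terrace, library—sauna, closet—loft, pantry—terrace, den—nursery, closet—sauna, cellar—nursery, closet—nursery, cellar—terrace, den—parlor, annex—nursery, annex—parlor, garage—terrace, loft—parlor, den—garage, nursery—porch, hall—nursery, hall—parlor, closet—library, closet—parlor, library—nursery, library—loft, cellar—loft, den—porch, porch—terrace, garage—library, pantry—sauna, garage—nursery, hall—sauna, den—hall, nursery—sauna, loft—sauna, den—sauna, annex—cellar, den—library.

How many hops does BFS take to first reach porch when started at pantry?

2

Level 0: pantry
Level 1: sauna, terrace
Level 2: cellar, closet, den, garage, hall, library, loft, nursery, porch
Level 3: annex, parlor
porch first appears at level 2.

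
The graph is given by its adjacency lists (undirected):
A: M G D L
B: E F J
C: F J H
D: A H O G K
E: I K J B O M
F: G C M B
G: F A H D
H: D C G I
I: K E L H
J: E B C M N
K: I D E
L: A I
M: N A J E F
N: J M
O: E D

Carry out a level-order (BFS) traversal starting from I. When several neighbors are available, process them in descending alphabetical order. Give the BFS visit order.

I → L → K → H → E → A → D → G → C → O → M → J → B → F → N

Visit I; enqueue L, K, H, E → queue [L, K, H, E]
Visit L; enqueue A → queue [K, H, E, A]
Visit K; enqueue D → queue [H, E, A, D]
Visit H; enqueue G, C → queue [E, A, D, G, C]
Visit E; enqueue O, M, J, B → queue [A, D, G, C, O, M, J, B]
Visit A → queue [D, G, C, O, M, J, B]
Visit D → queue [G, C, O, M, J, B]
Visit G; enqueue F → queue [C, O, M, J, B, F]
Visit C → queue [O, M, J, B, F]
Visit O → queue [M, J, B, F]
Visit M; enqueue N → queue [J, B, F, N]
Visit J → queue [B, F, N]
Visit B → queue [F, N]
Visit F → queue [N]
Visit N → queue []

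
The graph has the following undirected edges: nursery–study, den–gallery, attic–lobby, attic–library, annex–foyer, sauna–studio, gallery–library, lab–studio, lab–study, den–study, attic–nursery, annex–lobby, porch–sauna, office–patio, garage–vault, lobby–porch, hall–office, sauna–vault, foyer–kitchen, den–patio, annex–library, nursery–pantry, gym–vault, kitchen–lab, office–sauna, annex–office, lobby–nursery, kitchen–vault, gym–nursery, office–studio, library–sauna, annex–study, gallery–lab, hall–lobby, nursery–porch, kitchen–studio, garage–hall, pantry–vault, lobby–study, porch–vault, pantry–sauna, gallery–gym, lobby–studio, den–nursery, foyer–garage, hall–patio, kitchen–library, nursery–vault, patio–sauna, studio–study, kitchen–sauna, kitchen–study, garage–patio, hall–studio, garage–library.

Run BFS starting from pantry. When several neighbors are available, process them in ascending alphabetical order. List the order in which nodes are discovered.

pantry, nursery, sauna, vault, attic, den, gym, lobby, porch, study, kitchen, library, office, patio, studio, garage, gallery, annex, hall, lab, foyer

Visit pantry; enqueue nursery, sauna, vault → queue [nursery, sauna, vault]
Visit nursery; enqueue attic, den, gym, lobby, porch, study → queue [sauna, vault, attic, den, gym, lobby, porch, study]
Visit sauna; enqueue kitchen, library, office, patio, studio → queue [vault, attic, den, gym, lobby, porch, study, kitchen, library, office, patio, studio]
Visit vault; enqueue garage → queue [attic, den, gym, lobby, porch, study, kitchen, library, office, patio, studio, garage]
Visit attic → queue [den, gym, lobby, porch, study, kitchen, library, office, patio, studio, garage]
Visit den; enqueue gallery → queue [gym, lobby, porch, study, kitchen, library, office, patio, studio, garage, gallery]
Visit gym → queue [lobby, porch, study, kitchen, library, office, patio, studio, garage, gallery]
Visit lobby; enqueue annex, hall → queue [porch, study, kitchen, library, office, patio, studio, garage, gallery, annex, hall]
Visit porch → queue [study, kitchen, library, office, patio, studio, garage, gallery, annex, hall]
Visit study; enqueue lab → queue [kitchen, library, office, patio, studio, garage, gallery, annex, hall, lab]
Visit kitchen; enqueue foyer → queue [library, office, patio, studio, garage, gallery, annex, hall, lab, foyer]
Visit library → queue [office, patio, studio, garage, gallery, annex, hall, lab, foyer]
Visit office → queue [patio, studio, garage, gallery, annex, hall, lab, foyer]
Visit patio → queue [studio, garage, gallery, annex, hall, lab, foyer]
Visit studio → queue [garage, gallery, annex, hall, lab, foyer]
Visit garage → queue [gallery, annex, hall, lab, foyer]
Visit gallery → queue [annex, hall, lab, foyer]
Visit annex → queue [hall, lab, foyer]
Visit hall → queue [lab, foyer]
Visit lab → queue [foyer]
Visit foyer → queue []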